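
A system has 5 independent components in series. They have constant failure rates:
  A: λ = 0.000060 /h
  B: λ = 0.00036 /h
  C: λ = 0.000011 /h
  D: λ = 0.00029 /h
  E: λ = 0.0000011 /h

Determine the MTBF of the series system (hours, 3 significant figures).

1380

Series of exponential components: λ_sys = Σ λ_i
λ_sys = 0.000060 + 0.00036 + 0.000011 + 0.00029 + 0.0000011 = 7.2210e-04 /h
MTBF = 1 / λ_sys = 1380 h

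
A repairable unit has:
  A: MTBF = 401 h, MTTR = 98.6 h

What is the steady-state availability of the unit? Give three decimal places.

0.803

A(A) = MTBF/(MTBF+MTTR) = 401/(401+98.6) = 0.803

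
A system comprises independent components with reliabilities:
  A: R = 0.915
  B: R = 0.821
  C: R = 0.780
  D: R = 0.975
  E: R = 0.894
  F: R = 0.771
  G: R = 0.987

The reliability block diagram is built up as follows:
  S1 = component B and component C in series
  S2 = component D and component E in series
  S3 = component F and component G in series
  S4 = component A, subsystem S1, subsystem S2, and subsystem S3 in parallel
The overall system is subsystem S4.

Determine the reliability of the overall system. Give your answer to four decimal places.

Series (B and C): 0.821000 × 0.780000 = 0.640380
Series (D and E): 0.975000 × 0.894000 = 0.871650
Series (F and G): 0.771000 × 0.987000 = 0.760977
Parallel (A, [0.640380], [0.871650], and [0.760977]): 1 − (1 − 0.915000)(1 − 0.640380)(1 − 0.871650)(1 − 0.760977) = 0.9991

0.9991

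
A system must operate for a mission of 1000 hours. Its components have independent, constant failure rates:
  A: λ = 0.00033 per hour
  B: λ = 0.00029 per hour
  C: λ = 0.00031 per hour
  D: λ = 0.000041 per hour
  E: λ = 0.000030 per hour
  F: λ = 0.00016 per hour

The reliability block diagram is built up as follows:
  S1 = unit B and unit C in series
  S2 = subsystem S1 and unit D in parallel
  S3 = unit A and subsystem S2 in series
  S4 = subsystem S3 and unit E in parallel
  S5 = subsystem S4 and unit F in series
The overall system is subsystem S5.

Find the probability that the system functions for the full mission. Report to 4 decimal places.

R(A) = exp(−0.00033 × 1000) = 0.718924
R(B) = exp(−0.00029 × 1000) = 0.748264
R(C) = exp(−0.00031 × 1000) = 0.733447
R(D) = exp(−0.000041 × 1000) = 0.959829
R(E) = exp(−0.000030 × 1000) = 0.970446
R(F) = exp(−0.00016 × 1000) = 0.852144
Series (B and C): 0.748264 × 0.733447 = 0.548812
Parallel ([0.548812] and D): 1 − (1 − 0.548812)(1 − 0.959829) = 0.981875
Series (A and [0.981875]): 0.718924 × 0.981875 = 0.705894
Parallel ([0.705894] and E): 1 − (1 − 0.705894)(1 − 0.970446) = 0.991308
Series ([0.991308] and F): 0.991308 × 0.852144 = 0.8447

0.8447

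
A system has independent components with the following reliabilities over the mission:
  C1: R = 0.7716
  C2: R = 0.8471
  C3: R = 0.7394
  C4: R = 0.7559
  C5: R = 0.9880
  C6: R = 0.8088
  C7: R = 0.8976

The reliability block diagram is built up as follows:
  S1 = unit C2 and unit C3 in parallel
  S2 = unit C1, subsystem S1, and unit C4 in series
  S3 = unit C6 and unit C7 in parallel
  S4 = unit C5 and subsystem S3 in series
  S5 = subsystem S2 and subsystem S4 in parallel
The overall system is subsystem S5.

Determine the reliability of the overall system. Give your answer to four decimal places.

Parallel (C2 and C3): 1 − (1 − 0.847100)(1 − 0.739400) = 0.960154
Series (C1, [0.960154], and C4): 0.771600 × 0.960154 × 0.755900 = 0.560012
Parallel (C6 and C7): 1 − (1 − 0.808800)(1 − 0.897600) = 0.980421
Series (C5 and [0.980421]): 0.988000 × 0.980421 = 0.968656
Parallel ([0.560012] and [0.968656]): 1 − (1 − 0.560012)(1 − 0.968656) = 0.9862

0.9862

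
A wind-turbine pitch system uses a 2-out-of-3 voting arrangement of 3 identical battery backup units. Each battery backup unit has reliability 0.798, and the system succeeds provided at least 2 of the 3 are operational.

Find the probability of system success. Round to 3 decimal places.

0.894

R = Σ_{i=2}^{3} C(3,i) p^i (1−p)^{3−i} with p = 0.798
C(3,2)·0.798^2·0.202^1 = 0.38590
C(3,3)·0.798^3·0.202^0 = 0.50817
Sum = 0.894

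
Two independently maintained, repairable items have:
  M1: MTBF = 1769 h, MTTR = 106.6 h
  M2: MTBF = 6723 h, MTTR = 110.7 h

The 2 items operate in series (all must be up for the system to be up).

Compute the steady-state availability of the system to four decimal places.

0.9279

A(M1) = MTBF/(MTBF+MTTR) = 1769/(1769+106.6) = 0.943165
A(M2) = MTBF/(MTBF+MTTR) = 6723/(6723+110.7) = 0.983801
Series availability: 0.943165 × 0.983801 = 0.9279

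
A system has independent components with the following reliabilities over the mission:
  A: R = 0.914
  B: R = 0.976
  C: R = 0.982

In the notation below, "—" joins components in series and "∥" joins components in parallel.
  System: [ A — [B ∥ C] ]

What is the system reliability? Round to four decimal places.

0.9136

Parallel (B and C): 1 − (1 − 0.976000)(1 − 0.982000) = 0.999568
Series (A and [0.999568]): 0.914000 × 0.999568 = 0.9136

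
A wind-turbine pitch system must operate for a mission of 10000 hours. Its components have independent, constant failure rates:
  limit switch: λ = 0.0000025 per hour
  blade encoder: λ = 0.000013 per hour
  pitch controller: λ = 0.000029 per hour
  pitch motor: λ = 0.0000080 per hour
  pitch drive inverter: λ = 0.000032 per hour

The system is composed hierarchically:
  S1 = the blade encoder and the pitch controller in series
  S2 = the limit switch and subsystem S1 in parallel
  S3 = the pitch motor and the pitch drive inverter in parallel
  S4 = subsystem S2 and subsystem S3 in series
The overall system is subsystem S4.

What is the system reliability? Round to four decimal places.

0.9707

R(limit switch) = exp(−0.0000025 × 10000) = 0.975310
R(blade encoder) = exp(−0.000013 × 10000) = 0.878095
R(pitch controller) = exp(−0.000029 × 10000) = 0.748264
R(pitch motor) = exp(−0.0000080 × 10000) = 0.923116
R(pitch drive inverter) = exp(−0.000032 × 10000) = 0.726149
Series (blade encoder and pitch controller): 0.878095 × 0.748264 = 0.657047
Parallel (limit switch and [0.657047]): 1 − (1 − 0.975310)(1 − 0.657047) = 0.991532
Parallel (pitch motor and pitch drive inverter): 1 − (1 − 0.923116)(1 − 0.726149) = 0.978945
Series ([0.991532] and [0.978945]): 0.991532 × 0.978945 = 0.9707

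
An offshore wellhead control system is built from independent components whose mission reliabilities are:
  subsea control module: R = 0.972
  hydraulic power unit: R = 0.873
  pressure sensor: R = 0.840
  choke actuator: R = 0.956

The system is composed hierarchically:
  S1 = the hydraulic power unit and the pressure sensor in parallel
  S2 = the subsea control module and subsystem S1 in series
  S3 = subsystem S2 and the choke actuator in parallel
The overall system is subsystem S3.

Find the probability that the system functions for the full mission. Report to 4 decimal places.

0.9979

Parallel (hydraulic power unit and pressure sensor): 1 − (1 − 0.873000)(1 − 0.840000) = 0.979680
Series (subsea control module and [0.979680]): 0.972000 × 0.979680 = 0.952249
Parallel ([0.952249] and choke actuator): 1 − (1 − 0.952249)(1 − 0.956000) = 0.9979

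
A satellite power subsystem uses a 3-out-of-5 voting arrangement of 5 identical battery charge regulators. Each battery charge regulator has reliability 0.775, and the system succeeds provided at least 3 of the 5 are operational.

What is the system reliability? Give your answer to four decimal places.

R = Σ_{i=3}^{5} C(5,i) p^i (1−p)^{5−i} with p = 0.775
C(5,3)·0.775^3·0.225^2 = 0.235651
C(5,4)·0.775^4·0.225^1 = 0.405844
C(5,5)·0.775^5·0.225^0 = 0.279582
Sum = 0.9211

0.9211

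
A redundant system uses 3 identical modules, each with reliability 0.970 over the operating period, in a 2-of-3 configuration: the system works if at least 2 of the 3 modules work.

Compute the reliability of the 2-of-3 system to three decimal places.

R = Σ_{i=2}^{3} C(3,i) p^i (1−p)^{3−i} with p = 0.970
C(3,2)·0.970^2·0.030^1 = 0.08468
C(3,3)·0.970^3·0.030^0 = 0.91267
Sum = 0.997

0.997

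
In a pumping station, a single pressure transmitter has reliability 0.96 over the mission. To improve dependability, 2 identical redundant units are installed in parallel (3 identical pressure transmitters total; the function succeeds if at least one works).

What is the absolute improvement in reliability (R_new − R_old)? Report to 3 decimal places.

R_before = 0.96
R_after = 1 − (1 − 0.96)^3 = 1.000
ΔR = 1.000 − 0.96 = 0.040

0.040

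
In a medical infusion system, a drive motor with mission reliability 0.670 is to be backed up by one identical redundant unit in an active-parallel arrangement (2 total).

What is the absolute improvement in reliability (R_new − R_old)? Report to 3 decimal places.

0.221

R_before = 0.670
R_after = 1 − (1 − 0.670)^2 = 0.891
ΔR = 0.891 − 0.670 = 0.221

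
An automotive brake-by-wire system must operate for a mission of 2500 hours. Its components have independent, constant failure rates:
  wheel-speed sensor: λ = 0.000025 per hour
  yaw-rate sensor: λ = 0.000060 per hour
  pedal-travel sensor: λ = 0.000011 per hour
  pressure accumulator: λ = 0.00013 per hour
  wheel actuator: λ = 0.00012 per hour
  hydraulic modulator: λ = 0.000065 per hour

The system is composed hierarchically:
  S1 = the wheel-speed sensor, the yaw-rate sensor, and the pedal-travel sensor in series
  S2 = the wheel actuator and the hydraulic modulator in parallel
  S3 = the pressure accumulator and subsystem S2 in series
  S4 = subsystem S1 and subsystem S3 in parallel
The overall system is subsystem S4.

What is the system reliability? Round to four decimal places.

0.9348

R(wheel-speed sensor) = exp(−0.000025 × 2500) = 0.939413
R(yaw-rate sensor) = exp(−0.000060 × 2500) = 0.860708
R(pedal-travel sensor) = exp(−0.000011 × 2500) = 0.972875
R(pressure accumulator) = exp(−0.00013 × 2500) = 0.722527
R(wheel actuator) = exp(−0.00012 × 2500) = 0.740818
R(hydraulic modulator) = exp(−0.000065 × 2500) = 0.850016
Series (wheel-speed sensor, yaw-rate sensor, and pedal-travel sensor): 0.939413 × 0.860708 × 0.972875 = 0.786628
Parallel (wheel actuator and hydraulic modulator): 1 − (1 − 0.740818)(1 − 0.850016) = 0.961127
Series (pressure accumulator and [0.961127]): 0.722527 × 0.961127 = 0.694440
Parallel ([0.786628] and [0.694440]): 1 − (1 − 0.786628)(1 − 0.694440) = 0.9348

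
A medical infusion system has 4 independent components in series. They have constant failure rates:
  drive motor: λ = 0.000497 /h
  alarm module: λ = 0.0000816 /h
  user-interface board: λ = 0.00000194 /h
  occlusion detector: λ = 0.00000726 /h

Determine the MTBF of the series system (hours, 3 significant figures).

1700

Series of exponential components: λ_sys = Σ λ_i
λ_sys = 0.000497 + 0.0000816 + 0.00000194 + 0.00000726 = 5.8780e-04 /h
MTBF = 1 / λ_sys = 1700 h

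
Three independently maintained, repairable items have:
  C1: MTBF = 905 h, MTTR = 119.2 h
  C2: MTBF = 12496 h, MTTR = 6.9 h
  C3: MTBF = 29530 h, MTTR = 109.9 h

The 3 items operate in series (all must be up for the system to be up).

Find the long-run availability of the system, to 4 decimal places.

A(C1) = MTBF/(MTBF+MTTR) = 905/(905+119.2) = 0.883616
A(C2) = MTBF/(MTBF+MTTR) = 12496/(12496+6.9) = 0.999448
A(C3) = MTBF/(MTBF+MTTR) = 29530/(29530+109.9) = 0.996292
Series availability: 0.883616 × 0.999448 × 0.996292 = 0.8799

0.8799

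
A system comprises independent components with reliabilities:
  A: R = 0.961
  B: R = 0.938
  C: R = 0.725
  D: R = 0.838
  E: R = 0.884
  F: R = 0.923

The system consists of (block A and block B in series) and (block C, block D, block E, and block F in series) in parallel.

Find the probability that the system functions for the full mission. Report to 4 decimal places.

Series (A and B): 0.961000 × 0.938000 = 0.901418
Series (C, D, E, and F): 0.725000 × 0.838000 × 0.884000 × 0.923000 = 0.495719
Parallel ([0.901418] and [0.495719]): 1 − (1 − 0.901418)(1 − 0.495719) = 0.9503

0.9503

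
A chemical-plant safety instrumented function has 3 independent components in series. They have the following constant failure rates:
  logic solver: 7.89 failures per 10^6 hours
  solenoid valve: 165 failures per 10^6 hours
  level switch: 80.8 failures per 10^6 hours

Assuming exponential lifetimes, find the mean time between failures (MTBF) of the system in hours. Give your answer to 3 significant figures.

3940

Series of exponential components: λ_sys = Σ λ_i
λ_sys = 0.00000789 + 0.000165 + 0.0000808 = 2.5369e-04 /h
MTBF = 1 / λ_sys = 3940 h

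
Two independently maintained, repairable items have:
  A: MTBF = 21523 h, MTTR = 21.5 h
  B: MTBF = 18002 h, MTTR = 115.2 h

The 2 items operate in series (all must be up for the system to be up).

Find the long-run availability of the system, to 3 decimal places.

0.993

A(A) = MTBF/(MTBF+MTTR) = 21523/(21523+21.5) = 0.999002
A(B) = MTBF/(MTBF+MTTR) = 18002/(18002+115.2) = 0.993641
Series availability: 0.999002 × 0.993641 = 0.993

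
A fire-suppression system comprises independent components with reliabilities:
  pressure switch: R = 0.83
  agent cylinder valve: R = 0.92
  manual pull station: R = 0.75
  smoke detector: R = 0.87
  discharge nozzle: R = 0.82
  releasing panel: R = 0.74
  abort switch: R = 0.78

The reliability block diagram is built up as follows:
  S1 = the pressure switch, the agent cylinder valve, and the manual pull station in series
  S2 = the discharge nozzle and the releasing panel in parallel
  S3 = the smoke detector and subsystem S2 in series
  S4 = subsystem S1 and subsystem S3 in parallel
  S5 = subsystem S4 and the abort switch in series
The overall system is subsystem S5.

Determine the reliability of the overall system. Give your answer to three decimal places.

0.723

Series (pressure switch, agent cylinder valve, and manual pull station): 0.83000 × 0.92000 × 0.75000 = 0.57270
Parallel (discharge nozzle and releasing panel): 1 − (1 − 0.82000)(1 − 0.74000) = 0.95320
Series (smoke detector and [0.95320]): 0.87000 × 0.95320 = 0.82928
Parallel ([0.57270] and [0.82928]): 1 − (1 − 0.57270)(1 − 0.82928) = 0.92705
Series ([0.92705] and abort switch): 0.92705 × 0.78000 = 0.723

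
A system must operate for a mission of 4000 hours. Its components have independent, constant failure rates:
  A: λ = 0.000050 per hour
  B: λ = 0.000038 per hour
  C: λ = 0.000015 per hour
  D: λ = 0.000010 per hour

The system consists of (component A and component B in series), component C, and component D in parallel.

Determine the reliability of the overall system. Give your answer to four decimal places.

0.9993

R(A) = exp(−0.000050 × 4000) = 0.818731
R(B) = exp(−0.000038 × 4000) = 0.858988
R(C) = exp(−0.000015 × 4000) = 0.941765
R(D) = exp(−0.000010 × 4000) = 0.960789
Series (A and B): 0.818731 × 0.858988 = 0.703280
Parallel ([0.703280], C, and D): 1 − (1 − 0.703280)(1 − 0.941765)(1 − 0.960789) = 0.9993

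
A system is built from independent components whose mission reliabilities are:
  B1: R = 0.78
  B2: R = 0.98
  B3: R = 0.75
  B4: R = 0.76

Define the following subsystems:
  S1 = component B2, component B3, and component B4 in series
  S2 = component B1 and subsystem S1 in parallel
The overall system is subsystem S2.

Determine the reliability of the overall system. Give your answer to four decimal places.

Series (B2, B3, and B4): 0.980000 × 0.750000 × 0.760000 = 0.558600
Parallel (B1 and [0.558600]): 1 − (1 − 0.780000)(1 − 0.558600) = 0.9029

0.9029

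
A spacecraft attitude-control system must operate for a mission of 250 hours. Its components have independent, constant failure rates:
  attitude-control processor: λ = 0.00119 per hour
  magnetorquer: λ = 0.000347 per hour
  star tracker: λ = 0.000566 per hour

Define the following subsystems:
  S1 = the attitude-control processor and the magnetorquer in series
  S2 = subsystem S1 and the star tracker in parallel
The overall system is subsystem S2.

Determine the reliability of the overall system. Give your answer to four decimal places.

0.9579

R(attitude-control processor) = exp(−0.00119 × 250) = 0.742673
R(magnetorquer) = exp(−0.000347 × 250) = 0.916906
R(star tracker) = exp(−0.000566 × 250) = 0.868055
Series (attitude-control processor and magnetorquer): 0.742673 × 0.916906 = 0.680961
Parallel ([0.680961] and star tracker): 1 − (1 − 0.680961)(1 − 0.868055) = 0.9579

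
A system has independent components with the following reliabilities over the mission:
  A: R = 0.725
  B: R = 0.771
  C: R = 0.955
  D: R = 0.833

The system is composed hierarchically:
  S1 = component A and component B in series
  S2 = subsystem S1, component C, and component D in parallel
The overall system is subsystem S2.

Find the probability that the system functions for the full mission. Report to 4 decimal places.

Series (A and B): 0.725000 × 0.771000 = 0.558975
Parallel ([0.558975], C, and D): 1 − (1 − 0.558975)(1 − 0.955000)(1 − 0.833000) = 0.9967

0.9967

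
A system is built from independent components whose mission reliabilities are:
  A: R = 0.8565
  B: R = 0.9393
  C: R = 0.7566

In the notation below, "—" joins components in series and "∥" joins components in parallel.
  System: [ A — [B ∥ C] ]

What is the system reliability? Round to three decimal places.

0.844

Parallel (B and C): 1 − (1 − 0.93930)(1 − 0.75660) = 0.98523
Series (A and [0.98523]): 0.85650 × 0.98523 = 0.844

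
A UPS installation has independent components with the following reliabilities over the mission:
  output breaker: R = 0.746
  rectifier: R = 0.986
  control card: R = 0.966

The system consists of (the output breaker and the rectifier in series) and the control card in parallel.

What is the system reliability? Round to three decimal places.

0.991

Series (output breaker and rectifier): 0.74600 × 0.98600 = 0.73556
Parallel ([0.73556] and control card): 1 − (1 − 0.73556)(1 − 0.96600) = 0.991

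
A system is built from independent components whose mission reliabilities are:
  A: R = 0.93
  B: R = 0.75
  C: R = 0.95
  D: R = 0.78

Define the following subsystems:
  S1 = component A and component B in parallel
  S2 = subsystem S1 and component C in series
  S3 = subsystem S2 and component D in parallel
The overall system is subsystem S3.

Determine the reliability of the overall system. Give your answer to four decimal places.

0.9853

Parallel (A and B): 1 − (1 − 0.930000)(1 − 0.750000) = 0.982500
Series ([0.982500] and C): 0.982500 × 0.950000 = 0.933375
Parallel ([0.933375] and D): 1 − (1 − 0.933375)(1 − 0.780000) = 0.9853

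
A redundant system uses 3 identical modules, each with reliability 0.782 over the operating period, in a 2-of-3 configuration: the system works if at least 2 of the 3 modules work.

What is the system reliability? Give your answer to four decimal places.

R = Σ_{i=2}^{3} C(3,i) p^i (1−p)^{3−i} with p = 0.782
C(3,2)·0.782^2·0.218^1 = 0.399937
C(3,3)·0.782^3·0.218^0 = 0.478212
Sum = 0.8781

0.8781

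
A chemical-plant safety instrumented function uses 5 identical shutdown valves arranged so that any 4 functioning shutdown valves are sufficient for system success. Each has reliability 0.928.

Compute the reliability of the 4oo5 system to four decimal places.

R = Σ_{i=4}^{5} C(5,i) p^i (1−p)^{5−i} with p = 0.928
C(5,4)·0.928^4·0.072^1 = 0.266990
C(5,5)·0.928^5·0.072^0 = 0.688240
Sum = 0.9552

0.9552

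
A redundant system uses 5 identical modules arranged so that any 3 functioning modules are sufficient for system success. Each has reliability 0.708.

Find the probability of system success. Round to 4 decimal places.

0.8473

R = Σ_{i=3}^{5} C(5,i) p^i (1−p)^{5−i} with p = 0.708
C(5,3)·0.708^3·0.292^2 = 0.302598
C(5,4)·0.708^4·0.292^1 = 0.366848
C(5,5)·0.708^5·0.292^0 = 0.177896
Sum = 0.8473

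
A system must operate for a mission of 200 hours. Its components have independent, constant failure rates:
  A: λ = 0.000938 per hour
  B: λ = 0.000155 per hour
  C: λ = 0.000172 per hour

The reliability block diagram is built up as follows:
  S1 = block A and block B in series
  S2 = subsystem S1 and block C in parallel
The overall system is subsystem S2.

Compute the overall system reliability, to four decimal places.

0.9934

R(A) = exp(−0.000938 × 200) = 0.828946
R(B) = exp(−0.000155 × 200) = 0.969476
R(C) = exp(−0.000172 × 200) = 0.966185
Series (A and B): 0.828946 × 0.969476 = 0.803643
Parallel ([0.803643] and C): 1 − (1 − 0.803643)(1 − 0.966185) = 0.9934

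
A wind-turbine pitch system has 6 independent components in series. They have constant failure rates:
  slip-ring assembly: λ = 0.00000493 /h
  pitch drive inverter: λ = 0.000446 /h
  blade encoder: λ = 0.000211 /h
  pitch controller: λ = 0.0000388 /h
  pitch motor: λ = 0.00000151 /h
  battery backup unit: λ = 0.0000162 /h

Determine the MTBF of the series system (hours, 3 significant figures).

Series of exponential components: λ_sys = Σ λ_i
λ_sys = 0.00000493 + 0.000446 + 0.000211 + 0.0000388 + 0.00000151 + 0.0000162 = 7.1844e-04 /h
MTBF = 1 / λ_sys = 1390 h

1390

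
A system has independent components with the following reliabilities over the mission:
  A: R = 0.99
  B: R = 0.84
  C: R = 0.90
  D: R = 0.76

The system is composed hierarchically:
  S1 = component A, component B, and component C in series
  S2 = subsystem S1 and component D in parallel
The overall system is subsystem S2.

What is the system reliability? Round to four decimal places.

Series (A, B, and C): 0.990000 × 0.840000 × 0.900000 = 0.748440
Parallel ([0.748440] and D): 1 − (1 − 0.748440)(1 − 0.760000) = 0.9396

0.9396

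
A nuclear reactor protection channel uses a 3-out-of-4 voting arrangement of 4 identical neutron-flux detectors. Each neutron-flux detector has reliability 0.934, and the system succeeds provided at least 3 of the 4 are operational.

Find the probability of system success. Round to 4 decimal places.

R = Σ_{i=3}^{4} C(4,i) p^i (1−p)^{4−i} with p = 0.934
C(4,3)·0.934^3·0.066^1 = 0.215102
C(4,4)·0.934^4·0.066^0 = 0.761005
Sum = 0.9761

0.9761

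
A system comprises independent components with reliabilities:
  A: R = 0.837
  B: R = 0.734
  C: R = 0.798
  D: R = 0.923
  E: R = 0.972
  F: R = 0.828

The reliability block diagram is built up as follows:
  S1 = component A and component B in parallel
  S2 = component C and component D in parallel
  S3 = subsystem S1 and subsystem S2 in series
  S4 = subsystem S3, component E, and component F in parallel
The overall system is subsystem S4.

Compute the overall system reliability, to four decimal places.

Parallel (A and B): 1 − (1 − 0.837000)(1 − 0.734000) = 0.956642
Parallel (C and D): 1 − (1 − 0.798000)(1 − 0.923000) = 0.984446
Series ([0.956642] and [0.984446]): 0.956642 × 0.984446 = 0.941762
Parallel ([0.941762], E, and F): 1 − (1 − 0.941762)(1 − 0.972000)(1 − 0.828000) = 0.9997

0.9997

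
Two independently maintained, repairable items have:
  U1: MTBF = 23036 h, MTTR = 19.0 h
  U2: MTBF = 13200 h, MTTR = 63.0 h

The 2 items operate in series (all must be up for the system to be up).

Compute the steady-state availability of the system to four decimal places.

A(U1) = MTBF/(MTBF+MTTR) = 23036/(23036+19.0) = 0.999176
A(U2) = MTBF/(MTBF+MTTR) = 13200/(13200+63.0) = 0.995250
Series availability: 0.999176 × 0.995250 = 0.9944

0.9944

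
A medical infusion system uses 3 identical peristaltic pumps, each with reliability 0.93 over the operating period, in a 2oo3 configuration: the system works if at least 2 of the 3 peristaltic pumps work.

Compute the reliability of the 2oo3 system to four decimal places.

0.9860

R = Σ_{i=2}^{3} C(3,i) p^i (1−p)^{3−i} with p = 0.93
C(3,2)·0.93^2·0.07^1 = 0.181629
C(3,3)·0.93^3·0.07^0 = 0.804357
Sum = 0.9860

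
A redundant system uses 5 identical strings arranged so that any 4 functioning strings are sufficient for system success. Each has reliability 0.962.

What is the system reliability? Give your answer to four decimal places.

R = Σ_{i=4}^{5} C(5,i) p^i (1−p)^{5−i} with p = 0.962
C(5,4)·0.962^4·0.038^1 = 0.162725
C(5,5)·0.962^5·0.038^0 = 0.823902
Sum = 0.9866

0.9866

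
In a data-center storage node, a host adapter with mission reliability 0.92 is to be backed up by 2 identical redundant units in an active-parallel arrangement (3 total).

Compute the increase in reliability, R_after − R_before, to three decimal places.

R_before = 0.92
R_after = 1 − (1 − 0.92)^3 = 0.999
ΔR = 0.999 − 0.92 = 0.079

0.079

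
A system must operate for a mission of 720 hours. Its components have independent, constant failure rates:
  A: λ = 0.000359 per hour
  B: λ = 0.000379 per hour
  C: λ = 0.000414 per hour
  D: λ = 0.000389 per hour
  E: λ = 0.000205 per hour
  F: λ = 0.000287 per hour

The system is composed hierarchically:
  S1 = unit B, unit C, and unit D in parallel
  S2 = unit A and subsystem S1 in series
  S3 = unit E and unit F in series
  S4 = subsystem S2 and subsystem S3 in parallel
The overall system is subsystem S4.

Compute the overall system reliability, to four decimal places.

R(A) = exp(−0.000359 × 720) = 0.772224
R(B) = exp(−0.000379 × 720) = 0.761184
R(C) = exp(−0.000414 × 720) = 0.742242
R(D) = exp(−0.000389 × 720) = 0.755723
R(E) = exp(−0.000205 × 720) = 0.862776
R(F) = exp(−0.000287 × 720) = 0.813312
Parallel (B, C, and D): 1 − (1 − 0.761184)(1 − 0.742242)(1 − 0.755723) = 0.984963
Series (A and [0.984963]): 0.772224 × 0.984963 = 0.760612
Series (E and F): 0.862776 × 0.813312 = 0.701706
Parallel ([0.760612] and [0.701706]): 1 − (1 − 0.760612)(1 − 0.701706) = 0.9286

0.9286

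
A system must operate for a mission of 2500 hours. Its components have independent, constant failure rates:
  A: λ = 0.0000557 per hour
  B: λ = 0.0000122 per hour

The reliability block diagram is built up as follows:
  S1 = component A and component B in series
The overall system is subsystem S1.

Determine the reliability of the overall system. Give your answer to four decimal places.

R(A) = exp(−0.0000557 × 2500) = 0.870010
R(B) = exp(−0.0000122 × 2500) = 0.969960
Series (A and B): 0.870010 × 0.969960 = 0.8439

0.8439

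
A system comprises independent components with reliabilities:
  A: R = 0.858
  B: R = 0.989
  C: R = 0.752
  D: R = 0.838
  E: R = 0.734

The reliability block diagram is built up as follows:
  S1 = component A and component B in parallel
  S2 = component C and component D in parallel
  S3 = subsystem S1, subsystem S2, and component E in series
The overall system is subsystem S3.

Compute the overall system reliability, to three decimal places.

Parallel (A and B): 1 − (1 − 0.85800)(1 − 0.98900) = 0.99844
Parallel (C and D): 1 − (1 − 0.75200)(1 − 0.83800) = 0.95982
Series ([0.99844], [0.95982], and E): 0.99844 × 0.95982 × 0.73400 = 0.703

0.703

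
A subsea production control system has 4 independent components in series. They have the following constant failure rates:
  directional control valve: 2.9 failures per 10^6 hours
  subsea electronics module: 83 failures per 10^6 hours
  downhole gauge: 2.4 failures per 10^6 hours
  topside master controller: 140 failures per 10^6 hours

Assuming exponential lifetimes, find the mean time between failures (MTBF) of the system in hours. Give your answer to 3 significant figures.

Series of exponential components: λ_sys = Σ λ_i
λ_sys = 0.0000029 + 0.000083 + 0.0000024 + 0.00014 = 2.2830e-04 /h
MTBF = 1 / λ_sys = 4380 h

4380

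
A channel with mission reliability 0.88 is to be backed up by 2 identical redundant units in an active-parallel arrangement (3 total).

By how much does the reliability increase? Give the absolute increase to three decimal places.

0.118

R_before = 0.88
R_after = 1 − (1 − 0.88)^3 = 0.998
ΔR = 0.998 − 0.88 = 0.118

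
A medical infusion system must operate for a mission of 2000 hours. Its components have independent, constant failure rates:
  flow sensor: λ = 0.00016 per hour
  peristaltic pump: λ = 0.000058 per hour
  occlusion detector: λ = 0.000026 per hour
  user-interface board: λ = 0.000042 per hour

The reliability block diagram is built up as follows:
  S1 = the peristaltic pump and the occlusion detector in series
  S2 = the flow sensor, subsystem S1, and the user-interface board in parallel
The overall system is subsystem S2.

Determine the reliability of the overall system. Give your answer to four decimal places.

R(flow sensor) = exp(−0.00016 × 2000) = 0.726149
R(peristaltic pump) = exp(−0.000058 × 2000) = 0.890475
R(occlusion detector) = exp(−0.000026 × 2000) = 0.949329
R(user-interface board) = exp(−0.000042 × 2000) = 0.919431
Series (peristaltic pump and occlusion detector): 0.890475 × 0.949329 = 0.845354
Parallel (flow sensor, [0.845354], and user-interface board): 1 − (1 − 0.726149)(1 − 0.845354)(1 − 0.919431) = 0.9966

0.9966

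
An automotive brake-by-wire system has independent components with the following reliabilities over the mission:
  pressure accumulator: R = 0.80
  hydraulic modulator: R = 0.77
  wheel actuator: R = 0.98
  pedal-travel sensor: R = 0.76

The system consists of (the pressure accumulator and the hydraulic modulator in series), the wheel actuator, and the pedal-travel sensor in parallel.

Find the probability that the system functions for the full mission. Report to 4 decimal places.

Series (pressure accumulator and hydraulic modulator): 0.800000 × 0.770000 = 0.616000
Parallel ([0.616000], wheel actuator, and pedal-travel sensor): 1 − (1 − 0.616000)(1 − 0.980000)(1 − 0.760000) = 0.9982

0.9982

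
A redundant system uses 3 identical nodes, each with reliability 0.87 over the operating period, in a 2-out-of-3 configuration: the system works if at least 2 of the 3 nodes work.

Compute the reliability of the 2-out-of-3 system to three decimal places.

0.954

R = Σ_{i=2}^{3} C(3,i) p^i (1−p)^{3−i} with p = 0.87
C(3,2)·0.87^2·0.13^1 = 0.29519
C(3,3)·0.87^3·0.13^0 = 0.65850
Sum = 0.954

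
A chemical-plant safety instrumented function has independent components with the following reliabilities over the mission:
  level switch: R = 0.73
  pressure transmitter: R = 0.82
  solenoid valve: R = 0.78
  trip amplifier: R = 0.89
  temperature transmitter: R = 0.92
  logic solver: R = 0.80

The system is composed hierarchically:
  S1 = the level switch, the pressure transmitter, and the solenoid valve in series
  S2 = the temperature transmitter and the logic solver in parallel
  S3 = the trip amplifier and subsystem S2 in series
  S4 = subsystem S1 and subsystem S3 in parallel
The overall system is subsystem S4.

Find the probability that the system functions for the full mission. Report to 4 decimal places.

0.9338

Series (level switch, pressure transmitter, and solenoid valve): 0.730000 × 0.820000 × 0.780000 = 0.466908
Parallel (temperature transmitter and logic solver): 1 − (1 − 0.920000)(1 − 0.800000) = 0.984000
Series (trip amplifier and [0.984000]): 0.890000 × 0.984000 = 0.875760
Parallel ([0.466908] and [0.875760]): 1 − (1 − 0.466908)(1 − 0.875760) = 0.9338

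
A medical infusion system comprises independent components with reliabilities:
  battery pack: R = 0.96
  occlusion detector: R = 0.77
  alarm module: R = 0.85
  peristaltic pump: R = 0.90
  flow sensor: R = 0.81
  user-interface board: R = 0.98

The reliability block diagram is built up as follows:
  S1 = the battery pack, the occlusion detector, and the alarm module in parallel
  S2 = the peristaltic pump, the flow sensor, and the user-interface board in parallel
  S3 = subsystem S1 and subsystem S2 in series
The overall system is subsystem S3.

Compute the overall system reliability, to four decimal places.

Parallel (battery pack, occlusion detector, and alarm module): 1 − (1 − 0.960000)(1 − 0.770000)(1 − 0.850000) = 0.998620
Parallel (peristaltic pump, flow sensor, and user-interface board): 1 − (1 − 0.900000)(1 − 0.810000)(1 − 0.980000) = 0.999620
Series ([0.998620] and [0.999620]): 0.998620 × 0.999620 = 0.9982

0.9982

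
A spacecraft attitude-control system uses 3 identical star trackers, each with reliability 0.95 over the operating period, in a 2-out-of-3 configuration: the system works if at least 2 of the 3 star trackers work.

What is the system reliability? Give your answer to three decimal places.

R = Σ_{i=2}^{3} C(3,i) p^i (1−p)^{3−i} with p = 0.95
C(3,2)·0.95^2·0.05^1 = 0.13538
C(3,3)·0.95^3·0.05^0 = 0.85738
Sum = 0.993

0.993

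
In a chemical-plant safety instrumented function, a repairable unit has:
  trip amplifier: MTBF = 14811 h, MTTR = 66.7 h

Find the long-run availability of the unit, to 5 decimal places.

0.99552

A(trip amplifier) = MTBF/(MTBF+MTTR) = 14811/(14811+66.7) = 0.99552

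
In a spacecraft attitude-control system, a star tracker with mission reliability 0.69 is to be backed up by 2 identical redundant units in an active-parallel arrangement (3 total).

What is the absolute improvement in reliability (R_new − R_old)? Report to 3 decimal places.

0.280

R_before = 0.69
R_after = 1 − (1 − 0.69)^3 = 0.970
ΔR = 0.970 − 0.69 = 0.280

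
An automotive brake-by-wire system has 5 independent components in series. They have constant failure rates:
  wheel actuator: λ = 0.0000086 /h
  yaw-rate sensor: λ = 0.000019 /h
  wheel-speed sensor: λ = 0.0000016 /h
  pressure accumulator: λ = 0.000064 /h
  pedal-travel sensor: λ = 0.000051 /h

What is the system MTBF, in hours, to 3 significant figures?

Series of exponential components: λ_sys = Σ λ_i
λ_sys = 0.0000086 + 0.000019 + 0.0000016 + 0.000064 + 0.000051 = 1.4420e-04 /h
MTBF = 1 / λ_sys = 6930 h

6930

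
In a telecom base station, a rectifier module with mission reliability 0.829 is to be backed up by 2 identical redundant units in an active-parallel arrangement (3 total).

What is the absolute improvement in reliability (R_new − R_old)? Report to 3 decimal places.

0.166

R_before = 0.829
R_after = 1 − (1 − 0.829)^3 = 0.995
ΔR = 0.995 − 0.829 = 0.166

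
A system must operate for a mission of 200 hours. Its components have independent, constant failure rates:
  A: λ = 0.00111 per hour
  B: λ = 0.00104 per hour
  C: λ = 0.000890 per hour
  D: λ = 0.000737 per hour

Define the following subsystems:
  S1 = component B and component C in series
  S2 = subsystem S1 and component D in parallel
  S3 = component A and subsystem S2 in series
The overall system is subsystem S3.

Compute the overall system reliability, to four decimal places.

R(A) = exp(−0.00111 × 200) = 0.800915
R(B) = exp(−0.00104 × 200) = 0.812207
R(C) = exp(−0.000890 × 200) = 0.836942
R(D) = exp(−0.000737 × 200) = 0.862949
Series (B and C): 0.812207 × 0.836942 = 0.679770
Parallel ([0.679770] and D): 1 − (1 − 0.679770)(1 − 0.862949) = 0.956112
Series (A and [0.956112]): 0.800915 × 0.956112 = 0.7658

0.7658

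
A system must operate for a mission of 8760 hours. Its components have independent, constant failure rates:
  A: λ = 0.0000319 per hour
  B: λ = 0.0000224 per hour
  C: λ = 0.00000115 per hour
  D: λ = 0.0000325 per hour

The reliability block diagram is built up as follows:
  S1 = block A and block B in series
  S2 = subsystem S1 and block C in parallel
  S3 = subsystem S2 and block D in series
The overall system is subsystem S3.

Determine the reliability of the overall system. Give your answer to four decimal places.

0.7494

R(A) = exp(−0.0000319 × 8760) = 0.756204
R(B) = exp(−0.0000224 × 8760) = 0.821828
R(C) = exp(−0.00000115 × 8760) = 0.989977
R(D) = exp(−0.0000325 × 8760) = 0.752240
Series (A and B): 0.756204 × 0.821828 = 0.621470
Parallel ([0.621470] and C): 1 − (1 − 0.621470)(1 − 0.989977) = 0.996206
Series ([0.996206] and D): 0.996206 × 0.752240 = 0.7494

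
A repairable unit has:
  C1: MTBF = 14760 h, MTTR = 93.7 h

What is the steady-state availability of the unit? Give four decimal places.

0.9937

A(C1) = MTBF/(MTBF+MTTR) = 14760/(14760+93.7) = 0.9937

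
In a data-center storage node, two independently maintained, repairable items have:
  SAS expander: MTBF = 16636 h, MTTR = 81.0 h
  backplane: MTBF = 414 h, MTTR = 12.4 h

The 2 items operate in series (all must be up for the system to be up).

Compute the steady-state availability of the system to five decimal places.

0.96621

A(SAS expander) = MTBF/(MTBF+MTTR) = 16636/(16636+81.0) = 0.995155
A(backplane) = MTBF/(MTBF+MTTR) = 414/(414+12.4) = 0.970919
Series availability: 0.995155 × 0.970919 = 0.96621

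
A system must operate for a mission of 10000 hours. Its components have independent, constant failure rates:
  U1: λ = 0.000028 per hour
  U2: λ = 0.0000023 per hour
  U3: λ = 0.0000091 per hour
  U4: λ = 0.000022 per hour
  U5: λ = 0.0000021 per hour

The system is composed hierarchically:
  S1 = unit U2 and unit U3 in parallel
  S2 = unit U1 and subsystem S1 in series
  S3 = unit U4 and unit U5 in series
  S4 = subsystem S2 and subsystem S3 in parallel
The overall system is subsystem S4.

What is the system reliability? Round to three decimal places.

0.947

R(U1) = exp(−0.000028 × 10000) = 0.75578
R(U2) = exp(−0.0000023 × 10000) = 0.97726
R(U3) = exp(−0.0000091 × 10000) = 0.91302
R(U4) = exp(−0.000022 × 10000) = 0.80252
R(U5) = exp(−0.0000021 × 10000) = 0.97922
Parallel (U2 and U3): 1 − (1 − 0.97726)(1 − 0.91302) = 0.99802
Series (U1 and [0.99802]): 0.75578 × 0.99802 = 0.75428
Series (U4 and U5): 0.80252 × 0.97922 = 0.78584
Parallel ([0.75428] and [0.78584]): 1 − (1 − 0.75428)(1 − 0.78584) = 0.947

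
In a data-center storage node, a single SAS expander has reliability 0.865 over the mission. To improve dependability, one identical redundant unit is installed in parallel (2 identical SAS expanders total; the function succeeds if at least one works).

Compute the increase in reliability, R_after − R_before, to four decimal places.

R_before = 0.865
R_after = 1 − (1 − 0.865)^2 = 0.9818
ΔR = 0.9818 − 0.865 = 0.1168

0.1168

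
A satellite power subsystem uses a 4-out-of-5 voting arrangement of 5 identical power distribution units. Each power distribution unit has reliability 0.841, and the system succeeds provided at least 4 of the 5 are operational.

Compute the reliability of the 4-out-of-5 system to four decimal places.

0.8184

R = Σ_{i=4}^{5} C(5,i) p^i (1−p)^{5−i} with p = 0.841
C(5,4)·0.841^4·0.159^1 = 0.397696
C(5,5)·0.841^5·0.159^0 = 0.420707
Sum = 0.8184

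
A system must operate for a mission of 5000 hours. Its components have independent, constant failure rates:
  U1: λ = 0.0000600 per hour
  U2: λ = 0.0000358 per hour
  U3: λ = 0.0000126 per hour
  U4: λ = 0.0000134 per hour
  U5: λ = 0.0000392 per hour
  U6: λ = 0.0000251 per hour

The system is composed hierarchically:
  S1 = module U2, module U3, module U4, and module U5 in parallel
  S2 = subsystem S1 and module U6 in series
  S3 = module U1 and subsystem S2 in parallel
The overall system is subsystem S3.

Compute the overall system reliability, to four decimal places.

R(U1) = exp(−0.0000600 × 5000) = 0.740818
R(U2) = exp(−0.0000358 × 5000) = 0.836106
R(U3) = exp(−0.0000126 × 5000) = 0.938943
R(U4) = exp(−0.0000134 × 5000) = 0.935195
R(U5) = exp(−0.0000392 × 5000) = 0.822012
R(U6) = exp(−0.0000251 × 5000) = 0.882056
Parallel (U2, U3, U4, and U5): 1 − (1 − 0.836106)(1 − 0.938943)(1 − 0.935195)(1 − 0.822012) = 0.999885
Series ([0.999885] and U6): 0.999885 × 0.882056 = 0.881955
Parallel (U1 and [0.881955]): 1 − (1 − 0.740818)(1 − 0.881955) = 0.9694

0.9694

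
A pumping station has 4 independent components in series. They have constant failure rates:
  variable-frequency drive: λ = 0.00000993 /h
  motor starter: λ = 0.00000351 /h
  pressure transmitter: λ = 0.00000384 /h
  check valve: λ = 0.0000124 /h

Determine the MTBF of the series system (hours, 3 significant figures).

33700

Series of exponential components: λ_sys = Σ λ_i
λ_sys = 0.00000993 + 0.00000351 + 0.00000384 + 0.0000124 = 2.9680e-05 /h
MTBF = 1 / λ_sys = 33700 h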